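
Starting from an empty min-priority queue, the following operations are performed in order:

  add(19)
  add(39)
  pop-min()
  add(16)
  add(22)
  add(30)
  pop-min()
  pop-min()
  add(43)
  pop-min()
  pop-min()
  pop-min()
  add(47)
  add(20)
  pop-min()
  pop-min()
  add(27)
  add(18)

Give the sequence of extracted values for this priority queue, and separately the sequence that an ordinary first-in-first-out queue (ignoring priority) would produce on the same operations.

priority queue: [19, 16, 22, 30, 39, 43, 20, 47]; FIFO queue: 19, 39, 16, 22, 30, 43, 47, 20

insert 19 → {19}
insert 39 → {19, 39}
pop-min → 19; now {39}
insert 16 → {16, 39}
insert 22 → {16, 22, 39}
insert 30 → {16, 22, 30, 39}
pop-min → 16; now {22, 30, 39}
pop-min → 22; now {30, 39}
insert 43 → {30, 39, 43}
pop-min → 30; now {39, 43}
pop-min → 39; now {43}
pop-min → 43; now {}
insert 47 → {47}
insert 20 → {20, 47}
pop-min → 20; now {47}
pop-min → 47; now {}
insert 27 → {27}
insert 18 → {18, 27}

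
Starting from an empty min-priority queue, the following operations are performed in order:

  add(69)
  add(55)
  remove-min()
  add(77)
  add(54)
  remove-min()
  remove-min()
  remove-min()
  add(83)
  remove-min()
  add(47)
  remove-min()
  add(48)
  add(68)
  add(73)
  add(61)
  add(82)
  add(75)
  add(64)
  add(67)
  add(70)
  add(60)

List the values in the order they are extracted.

55, 54, 69, 77, 83, 47

insert 69 → {69}
insert 55 → {55, 69}
remove-min → 55; now {69}
insert 77 → {69, 77}
insert 54 → {54, 69, 77}
remove-min → 54; now {69, 77}
remove-min → 69; now {77}
remove-min → 77; now {}
insert 83 → {83}
remove-min → 83; now {}
insert 47 → {47}
remove-min → 47; now {}
insert 48 → {48}
insert 68 → {48, 68}
insert 73 → {48, 68, 73}
insert 61 → {48, 61, 68, 73}
insert 82 → {48, 61, 68, 73, 82}
insert 75 → {48, 61, 68, 73, 75, 82}
insert 64 → {48, 61, 64, 68, 73, 75, 82}
insert 67 → {48, 61, 64, 67, 68, 73, 75, 82}
insert 70 → {48, 61, 64, 67, 68, 70, 73, 75, 82}
insert 60 → {48, 60, 61, 64, 67, 68, 70, 73, 75, 82}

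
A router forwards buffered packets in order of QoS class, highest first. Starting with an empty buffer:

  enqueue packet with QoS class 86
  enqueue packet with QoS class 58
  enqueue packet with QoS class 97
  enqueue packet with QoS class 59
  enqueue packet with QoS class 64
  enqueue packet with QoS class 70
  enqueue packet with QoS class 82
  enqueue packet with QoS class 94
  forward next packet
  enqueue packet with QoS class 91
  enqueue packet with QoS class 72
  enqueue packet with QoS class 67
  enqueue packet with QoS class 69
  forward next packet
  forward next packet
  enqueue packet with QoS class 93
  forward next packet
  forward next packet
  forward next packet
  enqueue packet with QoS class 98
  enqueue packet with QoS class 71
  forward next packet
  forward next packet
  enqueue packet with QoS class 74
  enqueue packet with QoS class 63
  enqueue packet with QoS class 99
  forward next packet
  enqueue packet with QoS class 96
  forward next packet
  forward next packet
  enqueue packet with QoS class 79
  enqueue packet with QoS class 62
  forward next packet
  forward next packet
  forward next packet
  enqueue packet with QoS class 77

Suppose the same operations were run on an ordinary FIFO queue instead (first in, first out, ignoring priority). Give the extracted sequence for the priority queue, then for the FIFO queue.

priority queue: 97, 94, 91, 93, 86, 82, 98, 72, 99, 96, 74, 79, 71, 70; FIFO queue: 86 → 58 → 97 → 59 → 64 → 70 → 82 → 94 → 91 → 72 → 67 → 69 → 93 → 98

insert 86 → {86}
insert 58 → {86, 58}
insert 97 → {97, 86, 58}
insert 59 → {97, 86, 59, 58}
insert 64 → {97, 86, 64, 59, 58}
insert 70 → {97, 86, 70, 64, 59, 58}
insert 82 → {97, 86, 82, 70, 64, 59, 58}
insert 94 → {97, 94, 86, 82, 70, 64, 59, 58}
forward next packet → 97; now {94, 86, 82, 70, 64, 59, 58}
insert 91 → {94, 91, 86, 82, 70, 64, 59, 58}
insert 72 → {94, 91, 86, 82, 72, 70, 64, 59, 58}
insert 67 → {94, 91, 86, 82, 72, 70, 67, 64, 59, 58}
insert 69 → {94, 91, 86, 82, 72, 70, 69, 67, 64, 59, 58}
forward next packet → 94; now {91, 86, 82, 72, 70, 69, 67, 64, 59, 58}
forward next packet → 91; now {86, 82, 72, 70, 69, 67, 64, 59, 58}
insert 93 → {93, 86, 82, 72, 70, 69, 67, 64, 59, 58}
forward next packet → 93; now {86, 82, 72, 70, 69, 67, 64, 59, 58}
forward next packet → 86; now {82, 72, 70, 69, 67, 64, 59, 58}
forward next packet → 82; now {72, 70, 69, 67, 64, 59, 58}
insert 98 → {98, 72, 70, 69, 67, 64, 59, 58}
insert 71 → {98, 72, 71, 70, 69, 67, 64, 59, 58}
forward next packet → 98; now {72, 71, 70, 69, 67, 64, 59, 58}
forward next packet → 72; now {71, 70, 69, 67, 64, 59, 58}
insert 74 → {74, 71, 70, 69, 67, 64, 59, 58}
insert 63 → {74, 71, 70, 69, 67, 64, 63, 59, 58}
insert 99 → {99, 74, 71, 70, 69, 67, 64, 63, 59, 58}
forward next packet → 99; now {74, 71, 70, 69, 67, 64, 63, 59, 58}
insert 96 → {96, 74, 71, 70, 69, 67, 64, 63, 59, 58}
forward next packet → 96; now {74, 71, 70, 69, 67, 64, 63, 59, 58}
forward next packet → 74; now {71, 70, 69, 67, 64, 63, 59, 58}
insert 79 → {79, 71, 70, 69, 67, 64, 63, 59, 58}
insert 62 → {79, 71, 70, 69, 67, 64, 63, 62, 59, 58}
forward next packet → 79; now {71, 70, 69, 67, 64, 63, 62, 59, 58}
forward next packet → 71; now {70, 69, 67, 64, 63, 62, 59, 58}
forward next packet → 70; now {69, 67, 64, 63, 62, 59, 58}
insert 77 → {77, 69, 67, 64, 63, 62, 59, 58}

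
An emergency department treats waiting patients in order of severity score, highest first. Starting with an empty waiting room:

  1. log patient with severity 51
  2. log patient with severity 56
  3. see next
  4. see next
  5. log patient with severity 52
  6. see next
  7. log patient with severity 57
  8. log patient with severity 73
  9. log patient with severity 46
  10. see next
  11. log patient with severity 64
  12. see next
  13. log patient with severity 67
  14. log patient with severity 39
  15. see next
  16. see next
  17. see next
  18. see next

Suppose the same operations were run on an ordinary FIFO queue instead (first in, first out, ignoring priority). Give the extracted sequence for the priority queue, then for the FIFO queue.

priority queue: [56, 51, 52, 73, 64, 67, 57, 46, 39]; FIFO queue: 51 → 56 → 52 → 57 → 73 → 46 → 64 → 67 → 39

insert 51 → {51}
insert 56 → {56, 51}
see next → 56; now {51}
see next → 51; now {}
insert 52 → {52}
see next → 52; now {}
insert 57 → {57}
insert 73 → {73, 57}
insert 46 → {73, 57, 46}
see next → 73; now {57, 46}
insert 64 → {64, 57, 46}
see next → 64; now {57, 46}
insert 67 → {67, 57, 46}
insert 39 → {67, 57, 46, 39}
see next → 67; now {57, 46, 39}
see next → 57; now {46, 39}
see next → 46; now {39}
see next → 39; now {}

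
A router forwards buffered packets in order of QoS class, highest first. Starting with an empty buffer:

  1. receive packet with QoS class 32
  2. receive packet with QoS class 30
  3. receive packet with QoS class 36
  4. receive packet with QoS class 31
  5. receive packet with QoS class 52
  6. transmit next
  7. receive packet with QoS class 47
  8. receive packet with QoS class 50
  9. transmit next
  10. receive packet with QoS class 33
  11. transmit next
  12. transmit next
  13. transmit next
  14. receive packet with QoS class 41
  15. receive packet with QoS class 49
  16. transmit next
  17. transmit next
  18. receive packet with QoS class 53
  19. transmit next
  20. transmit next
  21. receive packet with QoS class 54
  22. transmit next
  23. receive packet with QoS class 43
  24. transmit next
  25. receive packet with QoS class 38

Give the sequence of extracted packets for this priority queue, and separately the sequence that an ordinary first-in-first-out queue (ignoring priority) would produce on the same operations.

insert 32 → {32}
insert 30 → {32, 30}
insert 36 → {36, 32, 30}
insert 31 → {36, 32, 31, 30}
insert 52 → {52, 36, 32, 31, 30}
transmit next → 52; now {36, 32, 31, 30}
insert 47 → {47, 36, 32, 31, 30}
insert 50 → {50, 47, 36, 32, 31, 30}
transmit next → 50; now {47, 36, 32, 31, 30}
insert 33 → {47, 36, 33, 32, 31, 30}
transmit next → 47; now {36, 33, 32, 31, 30}
transmit next → 36; now {33, 32, 31, 30}
transmit next → 33; now {32, 31, 30}
insert 41 → {41, 32, 31, 30}
insert 49 → {49, 41, 32, 31, 30}
transmit next → 49; now {41, 32, 31, 30}
transmit next → 41; now {32, 31, 30}
insert 53 → {53, 32, 31, 30}
transmit next → 53; now {32, 31, 30}
transmit next → 32; now {31, 30}
insert 54 → {54, 31, 30}
transmit next → 54; now {31, 30}
insert 43 → {43, 31, 30}
transmit next → 43; now {31, 30}
insert 38 → {38, 31, 30}

priority queue: 52 → 50 → 47 → 36 → 33 → 49 → 41 → 53 → 32 → 54 → 43; FIFO queue: [32, 30, 36, 31, 52, 47, 50, 33, 41, 49, 53]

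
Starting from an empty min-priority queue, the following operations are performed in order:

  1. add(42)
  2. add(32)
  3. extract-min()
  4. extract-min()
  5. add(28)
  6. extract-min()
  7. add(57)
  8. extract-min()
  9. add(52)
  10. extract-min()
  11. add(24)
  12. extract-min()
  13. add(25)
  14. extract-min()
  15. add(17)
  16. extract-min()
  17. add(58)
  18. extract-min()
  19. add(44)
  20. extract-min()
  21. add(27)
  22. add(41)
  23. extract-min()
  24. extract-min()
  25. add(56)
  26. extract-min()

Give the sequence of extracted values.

insert 42 → {42}
insert 32 → {32, 42}
extract-min → 32; now {42}
extract-min → 42; now {}
insert 28 → {28}
extract-min → 28; now {}
insert 57 → {57}
extract-min → 57; now {}
insert 52 → {52}
extract-min → 52; now {}
insert 24 → {24}
extract-min → 24; now {}
insert 25 → {25}
extract-min → 25; now {}
insert 17 → {17}
extract-min → 17; now {}
insert 58 → {58}
extract-min → 58; now {}
insert 44 → {44}
extract-min → 44; now {}
insert 27 → {27}
insert 41 → {27, 41}
extract-min → 27; now {41}
extract-min → 41; now {}
insert 56 → {56}
extract-min → 56; now {}

[32, 42, 28, 57, 52, 24, 25, 17, 58, 44, 27, 41, 56]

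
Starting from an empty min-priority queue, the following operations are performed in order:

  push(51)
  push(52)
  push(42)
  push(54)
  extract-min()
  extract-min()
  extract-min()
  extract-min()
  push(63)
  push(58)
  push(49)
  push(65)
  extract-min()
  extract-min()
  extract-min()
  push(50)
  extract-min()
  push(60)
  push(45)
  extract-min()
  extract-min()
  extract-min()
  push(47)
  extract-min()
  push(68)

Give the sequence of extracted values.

insert 51 → {51}
insert 52 → {51, 52}
insert 42 → {42, 51, 52}
insert 54 → {42, 51, 52, 54}
extract-min → 42; now {51, 52, 54}
extract-min → 51; now {52, 54}
extract-min → 52; now {54}
extract-min → 54; now {}
insert 63 → {63}
insert 58 → {58, 63}
insert 49 → {49, 58, 63}
insert 65 → {49, 58, 63, 65}
extract-min → 49; now {58, 63, 65}
extract-min → 58; now {63, 65}
extract-min → 63; now {65}
insert 50 → {50, 65}
extract-min → 50; now {65}
insert 60 → {60, 65}
insert 45 → {45, 60, 65}
extract-min → 45; now {60, 65}
extract-min → 60; now {65}
extract-min → 65; now {}
insert 47 → {47}
extract-min → 47; now {}
insert 68 → {68}

42, 51, 52, 54, 49, 58, 63, 50, 45, 60, 65, 47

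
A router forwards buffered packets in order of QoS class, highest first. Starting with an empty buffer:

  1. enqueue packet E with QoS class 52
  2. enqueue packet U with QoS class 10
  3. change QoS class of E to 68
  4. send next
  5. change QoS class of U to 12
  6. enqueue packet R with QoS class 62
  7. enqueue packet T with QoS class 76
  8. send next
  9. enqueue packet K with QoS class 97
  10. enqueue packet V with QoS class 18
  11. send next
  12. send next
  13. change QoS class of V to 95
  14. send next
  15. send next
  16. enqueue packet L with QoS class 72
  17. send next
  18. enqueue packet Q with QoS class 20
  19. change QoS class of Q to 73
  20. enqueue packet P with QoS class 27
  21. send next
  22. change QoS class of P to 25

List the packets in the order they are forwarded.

add E (QoS class 52) → {E:52}
add U (QoS class 10) → {E:52, U:10}
update E to QoS class 68 → {E:68, U:10}
send next → E; now {U:10}
update U to QoS class 12 → {U:12}
add R (QoS class 62) → {R:62, U:12}
add T (QoS class 76) → {T:76, R:62, U:12}
send next → T; now {R:62, U:12}
add K (QoS class 97) → {K:97, R:62, U:12}
add V (QoS class 18) → {K:97, R:62, V:18, U:12}
send next → K; now {R:62, V:18, U:12}
send next → R; now {V:18, U:12}
update V to QoS class 95 → {V:95, U:12}
send next → V; now {U:12}
send next → U; now {}
add L (QoS class 72) → {L:72}
send next → L; now {}
add Q (QoS class 20) → {Q:20}
update Q to QoS class 73 → {Q:73}
add P (QoS class 27) → {Q:73, P:27}
send next → Q; now {P:27}
update P to QoS class 25 → {P:25}

E, T, K, R, V, U, L, Q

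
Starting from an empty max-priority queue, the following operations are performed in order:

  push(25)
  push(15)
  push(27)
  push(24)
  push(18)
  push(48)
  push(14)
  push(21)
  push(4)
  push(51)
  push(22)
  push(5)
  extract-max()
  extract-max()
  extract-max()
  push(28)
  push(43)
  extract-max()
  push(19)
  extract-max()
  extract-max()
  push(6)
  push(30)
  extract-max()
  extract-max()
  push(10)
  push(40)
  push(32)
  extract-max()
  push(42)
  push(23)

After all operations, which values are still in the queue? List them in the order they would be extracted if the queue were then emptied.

42 → 32 → 23 → 22 → 21 → 19 → 18 → 15 → 14 → 10 → 6 → 5 → 4

insert 25 → {25}
insert 15 → {25, 15}
insert 27 → {27, 25, 15}
insert 24 → {27, 25, 24, 15}
insert 18 → {27, 25, 24, 18, 15}
insert 48 → {48, 27, 25, 24, 18, 15}
insert 14 → {48, 27, 25, 24, 18, 15, 14}
insert 21 → {48, 27, 25, 24, 21, 18, 15, 14}
insert 4 → {48, 27, 25, 24, 21, 18, 15, 14, 4}
insert 51 → {51, 48, 27, 25, 24, 21, 18, 15, 14, 4}
insert 22 → {51, 48, 27, 25, 24, 22, 21, 18, 15, 14, 4}
insert 5 → {51, 48, 27, 25, 24, 22, 21, 18, 15, 14, 5, 4}
extract-max → 51; now {48, 27, 25, 24, 22, 21, 18, 15, 14, 5, 4}
extract-max → 48; now {27, 25, 24, 22, 21, 18, 15, 14, 5, 4}
extract-max → 27; now {25, 24, 22, 21, 18, 15, 14, 5, 4}
insert 28 → {28, 25, 24, 22, 21, 18, 15, 14, 5, 4}
insert 43 → {43, 28, 25, 24, 22, 21, 18, 15, 14, 5, 4}
extract-max → 43; now {28, 25, 24, 22, 21, 18, 15, 14, 5, 4}
insert 19 → {28, 25, 24, 22, 21, 19, 18, 15, 14, 5, 4}
extract-max → 28; now {25, 24, 22, 21, 19, 18, 15, 14, 5, 4}
extract-max → 25; now {24, 22, 21, 19, 18, 15, 14, 5, 4}
insert 6 → {24, 22, 21, 19, 18, 15, 14, 6, 5, 4}
insert 30 → {30, 24, 22, 21, 19, 18, 15, 14, 6, 5, 4}
extract-max → 30; now {24, 22, 21, 19, 18, 15, 14, 6, 5, 4}
extract-max → 24; now {22, 21, 19, 18, 15, 14, 6, 5, 4}
insert 10 → {22, 21, 19, 18, 15, 14, 10, 6, 5, 4}
insert 40 → {40, 22, 21, 19, 18, 15, 14, 10, 6, 5, 4}
insert 32 → {40, 32, 22, 21, 19, 18, 15, 14, 10, 6, 5, 4}
extract-max → 40; now {32, 22, 21, 19, 18, 15, 14, 10, 6, 5, 4}
insert 42 → {42, 32, 22, 21, 19, 18, 15, 14, 10, 6, 5, 4}
insert 23 → {42, 32, 23, 22, 21, 19, 18, 15, 14, 10, 6, 5, 4}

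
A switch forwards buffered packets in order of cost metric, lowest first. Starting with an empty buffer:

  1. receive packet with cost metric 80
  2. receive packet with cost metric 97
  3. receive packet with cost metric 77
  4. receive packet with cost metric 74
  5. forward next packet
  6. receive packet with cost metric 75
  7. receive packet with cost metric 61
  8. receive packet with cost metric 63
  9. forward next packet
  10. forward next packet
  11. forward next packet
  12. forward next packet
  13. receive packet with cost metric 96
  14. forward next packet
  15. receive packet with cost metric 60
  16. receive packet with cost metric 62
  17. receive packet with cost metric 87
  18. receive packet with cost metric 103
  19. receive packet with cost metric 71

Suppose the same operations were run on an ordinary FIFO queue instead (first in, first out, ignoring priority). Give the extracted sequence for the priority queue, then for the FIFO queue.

priority queue: 74, 61, 63, 75, 77, 80; FIFO queue: 80 → 97 → 77 → 74 → 75 → 61

insert 80 → {80}
insert 97 → {80, 97}
insert 77 → {77, 80, 97}
insert 74 → {74, 77, 80, 97}
forward next packet → 74; now {77, 80, 97}
insert 75 → {75, 77, 80, 97}
insert 61 → {61, 75, 77, 80, 97}
insert 63 → {61, 63, 75, 77, 80, 97}
forward next packet → 61; now {63, 75, 77, 80, 97}
forward next packet → 63; now {75, 77, 80, 97}
forward next packet → 75; now {77, 80, 97}
forward next packet → 77; now {80, 97}
insert 96 → {80, 96, 97}
forward next packet → 80; now {96, 97}
insert 60 → {60, 96, 97}
insert 62 → {60, 62, 96, 97}
insert 87 → {60, 62, 87, 96, 97}
insert 103 → {60, 62, 87, 96, 97, 103}
insert 71 → {60, 62, 71, 87, 96, 97, 103}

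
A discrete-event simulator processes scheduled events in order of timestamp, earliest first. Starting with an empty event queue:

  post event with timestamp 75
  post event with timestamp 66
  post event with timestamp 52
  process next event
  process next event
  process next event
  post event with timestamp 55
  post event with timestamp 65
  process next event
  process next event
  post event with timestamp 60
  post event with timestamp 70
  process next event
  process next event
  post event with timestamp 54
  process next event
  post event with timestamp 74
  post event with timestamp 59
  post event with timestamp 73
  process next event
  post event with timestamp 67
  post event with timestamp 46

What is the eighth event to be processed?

insert 75 → {75}
insert 66 → {66, 75}
insert 52 → {52, 66, 75}
process next event → 52; now {66, 75}
process next event → 66; now {75}
process next event → 75; now {}
insert 55 → {55}
insert 65 → {55, 65}
process next event → 55; now {65}
process next event → 65; now {}
insert 60 → {60}
insert 70 → {60, 70}
process next event → 60; now {70}
process next event → 70; now {}
insert 54 → {54}
process next event → 54; now {}
insert 74 → {74}
insert 59 → {59, 74}
insert 73 → {59, 73, 74}
process next event → 59; now {73, 74}
insert 67 → {67, 73, 74}
insert 46 → {46, 67, 73, 74}

54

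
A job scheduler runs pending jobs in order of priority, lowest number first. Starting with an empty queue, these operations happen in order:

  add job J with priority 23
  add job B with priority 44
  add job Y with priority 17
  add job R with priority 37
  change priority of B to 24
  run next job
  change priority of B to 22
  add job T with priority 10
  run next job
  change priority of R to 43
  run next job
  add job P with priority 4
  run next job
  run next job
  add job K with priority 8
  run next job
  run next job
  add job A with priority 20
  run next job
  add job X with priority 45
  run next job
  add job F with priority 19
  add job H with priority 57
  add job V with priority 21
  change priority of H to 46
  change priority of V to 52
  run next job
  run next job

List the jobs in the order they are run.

add J (priority 23) → {J:23}
add B (priority 44) → {J:23, B:44}
add Y (priority 17) → {Y:17, J:23, B:44}
add R (priority 37) → {Y:17, J:23, R:37, B:44}
update B to priority 24 → {Y:17, J:23, B:24, R:37}
run next job → Y; now {J:23, B:24, R:37}
update B to priority 22 → {B:22, J:23, R:37}
add T (priority 10) → {T:10, B:22, J:23, R:37}
run next job → T; now {B:22, J:23, R:37}
update R to priority 43 → {B:22, J:23, R:43}
run next job → B; now {J:23, R:43}
add P (priority 4) → {P:4, J:23, R:43}
run next job → P; now {J:23, R:43}
run next job → J; now {R:43}
add K (priority 8) → {K:8, R:43}
run next job → K; now {R:43}
run next job → R; now {}
add A (priority 20) → {A:20}
run next job → A; now {}
add X (priority 45) → {X:45}
run next job → X; now {}
add F (priority 19) → {F:19}
add H (priority 57) → {F:19, H:57}
add V (priority 21) → {F:19, V:21, H:57}
update H to priority 46 → {F:19, V:21, H:46}
update V to priority 52 → {F:19, H:46, V:52}
run next job → F; now {H:46, V:52}
run next job → H; now {V:52}

[Y, T, B, P, J, K, R, A, X, F, H]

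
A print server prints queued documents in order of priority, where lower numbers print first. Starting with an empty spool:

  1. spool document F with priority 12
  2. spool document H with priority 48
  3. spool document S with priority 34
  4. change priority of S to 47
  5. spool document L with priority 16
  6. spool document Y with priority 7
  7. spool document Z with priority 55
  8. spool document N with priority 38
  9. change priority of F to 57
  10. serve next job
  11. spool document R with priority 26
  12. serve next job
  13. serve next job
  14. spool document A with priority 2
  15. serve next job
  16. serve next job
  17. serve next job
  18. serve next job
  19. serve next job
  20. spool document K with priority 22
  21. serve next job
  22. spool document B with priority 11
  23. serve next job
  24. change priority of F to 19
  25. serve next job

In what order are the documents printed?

add F (priority 12) → {F:12}
add H (priority 48) → {F:12, H:48}
add S (priority 34) → {F:12, S:34, H:48}
update S to priority 47 → {F:12, S:47, H:48}
add L (priority 16) → {F:12, L:16, S:47, H:48}
add Y (priority 7) → {Y:7, F:12, L:16, S:47, H:48}
add Z (priority 55) → {Y:7, F:12, L:16, S:47, H:48, Z:55}
add N (priority 38) → {Y:7, F:12, L:16, N:38, S:47, H:48, Z:55}
update F to priority 57 → {Y:7, L:16, N:38, S:47, H:48, Z:55, F:57}
serve next job → Y; now {L:16, N:38, S:47, H:48, Z:55, F:57}
add R (priority 26) → {L:16, R:26, N:38, S:47, H:48, Z:55, F:57}
serve next job → L; now {R:26, N:38, S:47, H:48, Z:55, F:57}
serve next job → R; now {N:38, S:47, H:48, Z:55, F:57}
add A (priority 2) → {A:2, N:38, S:47, H:48, Z:55, F:57}
serve next job → A; now {N:38, S:47, H:48, Z:55, F:57}
serve next job → N; now {S:47, H:48, Z:55, F:57}
serve next job → S; now {H:48, Z:55, F:57}
serve next job → H; now {Z:55, F:57}
serve next job → Z; now {F:57}
add K (priority 22) → {K:22, F:57}
serve next job → K; now {F:57}
add B (priority 11) → {B:11, F:57}
serve next job → B; now {F:57}
update F to priority 19 → {F:19}
serve next job → F; now {}

Y → L → R → A → N → S → H → Z → K → B → F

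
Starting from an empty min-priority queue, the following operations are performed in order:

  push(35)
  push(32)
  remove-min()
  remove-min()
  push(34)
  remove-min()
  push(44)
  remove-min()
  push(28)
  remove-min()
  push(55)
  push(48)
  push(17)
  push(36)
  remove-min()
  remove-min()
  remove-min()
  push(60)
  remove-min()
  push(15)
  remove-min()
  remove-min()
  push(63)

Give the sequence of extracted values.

insert 35 → {35}
insert 32 → {32, 35}
remove-min → 32; now {35}
remove-min → 35; now {}
insert 34 → {34}
remove-min → 34; now {}
insert 44 → {44}
remove-min → 44; now {}
insert 28 → {28}
remove-min → 28; now {}
insert 55 → {55}
insert 48 → {48, 55}
insert 17 → {17, 48, 55}
insert 36 → {17, 36, 48, 55}
remove-min → 17; now {36, 48, 55}
remove-min → 36; now {48, 55}
remove-min → 48; now {55}
insert 60 → {55, 60}
remove-min → 55; now {60}
insert 15 → {15, 60}
remove-min → 15; now {60}
remove-min → 60; now {}
insert 63 → {63}

32 → 35 → 34 → 44 → 28 → 17 → 36 → 48 → 55 → 15 → 60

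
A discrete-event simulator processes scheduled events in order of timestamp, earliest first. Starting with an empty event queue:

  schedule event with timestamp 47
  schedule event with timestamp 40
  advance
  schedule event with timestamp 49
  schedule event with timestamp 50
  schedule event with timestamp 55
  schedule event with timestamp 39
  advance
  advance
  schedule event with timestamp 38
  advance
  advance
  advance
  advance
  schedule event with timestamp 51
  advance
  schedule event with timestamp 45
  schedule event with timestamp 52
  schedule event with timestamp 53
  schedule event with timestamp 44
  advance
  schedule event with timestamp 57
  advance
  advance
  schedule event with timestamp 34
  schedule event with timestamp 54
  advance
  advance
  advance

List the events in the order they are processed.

insert 47 → {47}
insert 40 → {40, 47}
advance → 40; now {47}
insert 49 → {47, 49}
insert 50 → {47, 49, 50}
insert 55 → {47, 49, 50, 55}
insert 39 → {39, 47, 49, 50, 55}
advance → 39; now {47, 49, 50, 55}
advance → 47; now {49, 50, 55}
insert 38 → {38, 49, 50, 55}
advance → 38; now {49, 50, 55}
advance → 49; now {50, 55}
advance → 50; now {55}
advance → 55; now {}
insert 51 → {51}
advance → 51; now {}
insert 45 → {45}
insert 52 → {45, 52}
insert 53 → {45, 52, 53}
insert 44 → {44, 45, 52, 53}
advance → 44; now {45, 52, 53}
insert 57 → {45, 52, 53, 57}
advance → 45; now {52, 53, 57}
advance → 52; now {53, 57}
insert 34 → {34, 53, 57}
insert 54 → {34, 53, 54, 57}
advance → 34; now {53, 54, 57}
advance → 53; now {54, 57}
advance → 54; now {57}

40 → 39 → 47 → 38 → 49 → 50 → 55 → 51 → 44 → 45 → 52 → 34 → 53 → 54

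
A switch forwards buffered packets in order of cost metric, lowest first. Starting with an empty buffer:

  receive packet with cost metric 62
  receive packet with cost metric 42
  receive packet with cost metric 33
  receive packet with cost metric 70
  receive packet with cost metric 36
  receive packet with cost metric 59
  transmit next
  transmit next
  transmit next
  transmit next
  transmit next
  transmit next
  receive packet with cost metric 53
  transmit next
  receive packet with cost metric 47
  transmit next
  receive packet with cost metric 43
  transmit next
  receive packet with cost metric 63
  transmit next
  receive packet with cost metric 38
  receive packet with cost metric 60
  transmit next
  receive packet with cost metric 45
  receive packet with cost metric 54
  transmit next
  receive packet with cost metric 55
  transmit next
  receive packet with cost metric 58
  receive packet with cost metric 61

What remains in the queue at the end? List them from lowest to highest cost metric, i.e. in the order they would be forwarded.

55, 58, 60, 61

insert 62 → {62}
insert 42 → {42, 62}
insert 33 → {33, 42, 62}
insert 70 → {33, 42, 62, 70}
insert 36 → {33, 36, 42, 62, 70}
insert 59 → {33, 36, 42, 59, 62, 70}
transmit next → 33; now {36, 42, 59, 62, 70}
transmit next → 36; now {42, 59, 62, 70}
transmit next → 42; now {59, 62, 70}
transmit next → 59; now {62, 70}
transmit next → 62; now {70}
transmit next → 70; now {}
insert 53 → {53}
transmit next → 53; now {}
insert 47 → {47}
transmit next → 47; now {}
insert 43 → {43}
transmit next → 43; now {}
insert 63 → {63}
transmit next → 63; now {}
insert 38 → {38}
insert 60 → {38, 60}
transmit next → 38; now {60}
insert 45 → {45, 60}
insert 54 → {45, 54, 60}
transmit next → 45; now {54, 60}
insert 55 → {54, 55, 60}
transmit next → 54; now {55, 60}
insert 58 → {55, 58, 60}
insert 61 → {55, 58, 60, 61}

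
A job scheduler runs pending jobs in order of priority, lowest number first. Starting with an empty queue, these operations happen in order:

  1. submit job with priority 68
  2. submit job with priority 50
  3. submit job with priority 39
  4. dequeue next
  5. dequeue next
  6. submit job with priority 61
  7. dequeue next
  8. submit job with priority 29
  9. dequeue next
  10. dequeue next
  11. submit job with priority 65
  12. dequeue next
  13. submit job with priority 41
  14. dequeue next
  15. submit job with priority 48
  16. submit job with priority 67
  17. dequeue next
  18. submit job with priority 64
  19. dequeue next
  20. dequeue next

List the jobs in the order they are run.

insert 68 → {68}
insert 50 → {50, 68}
insert 39 → {39, 50, 68}
dequeue next → 39; now {50, 68}
dequeue next → 50; now {68}
insert 61 → {61, 68}
dequeue next → 61; now {68}
insert 29 → {29, 68}
dequeue next → 29; now {68}
dequeue next → 68; now {}
insert 65 → {65}
dequeue next → 65; now {}
insert 41 → {41}
dequeue next → 41; now {}
insert 48 → {48}
insert 67 → {48, 67}
dequeue next → 48; now {67}
insert 64 → {64, 67}
dequeue next → 64; now {67}
dequeue next → 67; now {}

39, 50, 61, 29, 68, 65, 41, 48, 64, 67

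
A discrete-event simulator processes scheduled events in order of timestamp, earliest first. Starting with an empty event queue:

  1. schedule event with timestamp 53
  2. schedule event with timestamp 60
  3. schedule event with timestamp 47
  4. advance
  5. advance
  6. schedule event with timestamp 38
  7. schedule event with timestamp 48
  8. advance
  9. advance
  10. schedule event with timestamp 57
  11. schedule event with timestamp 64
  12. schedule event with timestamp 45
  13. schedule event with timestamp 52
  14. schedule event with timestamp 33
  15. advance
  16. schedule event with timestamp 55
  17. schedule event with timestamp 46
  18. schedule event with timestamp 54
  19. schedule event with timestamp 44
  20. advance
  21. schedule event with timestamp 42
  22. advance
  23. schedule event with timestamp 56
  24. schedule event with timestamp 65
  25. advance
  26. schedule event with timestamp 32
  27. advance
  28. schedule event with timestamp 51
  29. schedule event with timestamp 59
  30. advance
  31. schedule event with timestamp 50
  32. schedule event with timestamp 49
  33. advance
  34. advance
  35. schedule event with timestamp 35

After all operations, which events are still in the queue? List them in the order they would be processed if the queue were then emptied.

35, 51, 52, 54, 55, 56, 57, 59, 60, 64, 65

insert 53 → {53}
insert 60 → {53, 60}
insert 47 → {47, 53, 60}
advance → 47; now {53, 60}
advance → 53; now {60}
insert 38 → {38, 60}
insert 48 → {38, 48, 60}
advance → 38; now {48, 60}
advance → 48; now {60}
insert 57 → {57, 60}
insert 64 → {57, 60, 64}
insert 45 → {45, 57, 60, 64}
insert 52 → {45, 52, 57, 60, 64}
insert 33 → {33, 45, 52, 57, 60, 64}
advance → 33; now {45, 52, 57, 60, 64}
insert 55 → {45, 52, 55, 57, 60, 64}
insert 46 → {45, 46, 52, 55, 57, 60, 64}
insert 54 → {45, 46, 52, 54, 55, 57, 60, 64}
insert 44 → {44, 45, 46, 52, 54, 55, 57, 60, 64}
advance → 44; now {45, 46, 52, 54, 55, 57, 60, 64}
insert 42 → {42, 45, 46, 52, 54, 55, 57, 60, 64}
advance → 42; now {45, 46, 52, 54, 55, 57, 60, 64}
insert 56 → {45, 46, 52, 54, 55, 56, 57, 60, 64}
insert 65 → {45, 46, 52, 54, 55, 56, 57, 60, 64, 65}
advance → 45; now {46, 52, 54, 55, 56, 57, 60, 64, 65}
insert 32 → {32, 46, 52, 54, 55, 56, 57, 60, 64, 65}
advance → 32; now {46, 52, 54, 55, 56, 57, 60, 64, 65}
insert 51 → {46, 51, 52, 54, 55, 56, 57, 60, 64, 65}
insert 59 → {46, 51, 52, 54, 55, 56, 57, 59, 60, 64, 65}
advance → 46; now {51, 52, 54, 55, 56, 57, 59, 60, 64, 65}
insert 50 → {50, 51, 52, 54, 55, 56, 57, 59, 60, 64, 65}
insert 49 → {49, 50, 51, 52, 54, 55, 56, 57, 59, 60, 64, 65}
advance → 49; now {50, 51, 52, 54, 55, 56, 57, 59, 60, 64, 65}
advance → 50; now {51, 52, 54, 55, 56, 57, 59, 60, 64, 65}
insert 35 → {35, 51, 52, 54, 55, 56, 57, 59, 60, 64, 65}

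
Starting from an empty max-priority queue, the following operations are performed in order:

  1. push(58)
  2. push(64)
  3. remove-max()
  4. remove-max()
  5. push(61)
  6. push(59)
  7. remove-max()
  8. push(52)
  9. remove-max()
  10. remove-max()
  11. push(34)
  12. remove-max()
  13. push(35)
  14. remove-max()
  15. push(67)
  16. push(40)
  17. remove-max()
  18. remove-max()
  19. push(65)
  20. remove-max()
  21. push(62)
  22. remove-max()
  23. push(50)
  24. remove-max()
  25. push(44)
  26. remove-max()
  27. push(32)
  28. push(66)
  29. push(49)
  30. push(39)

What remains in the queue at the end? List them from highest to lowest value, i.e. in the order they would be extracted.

insert 58 → {58}
insert 64 → {64, 58}
remove-max → 64; now {58}
remove-max → 58; now {}
insert 61 → {61}
insert 59 → {61, 59}
remove-max → 61; now {59}
insert 52 → {59, 52}
remove-max → 59; now {52}
remove-max → 52; now {}
insert 34 → {34}
remove-max → 34; now {}
insert 35 → {35}
remove-max → 35; now {}
insert 67 → {67}
insert 40 → {67, 40}
remove-max → 67; now {40}
remove-max → 40; now {}
insert 65 → {65}
remove-max → 65; now {}
insert 62 → {62}
remove-max → 62; now {}
insert 50 → {50}
remove-max → 50; now {}
insert 44 → {44}
remove-max → 44; now {}
insert 32 → {32}
insert 66 → {66, 32}
insert 49 → {66, 49, 32}
insert 39 → {66, 49, 39, 32}

66, 49, 39, 32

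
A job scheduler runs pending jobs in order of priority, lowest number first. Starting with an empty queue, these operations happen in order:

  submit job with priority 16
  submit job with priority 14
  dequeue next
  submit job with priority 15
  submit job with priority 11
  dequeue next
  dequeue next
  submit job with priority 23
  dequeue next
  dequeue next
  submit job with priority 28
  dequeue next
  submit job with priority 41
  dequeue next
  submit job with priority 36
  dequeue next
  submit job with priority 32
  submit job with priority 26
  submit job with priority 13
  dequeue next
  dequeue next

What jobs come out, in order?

insert 16 → {16}
insert 14 → {14, 16}
dequeue next → 14; now {16}
insert 15 → {15, 16}
insert 11 → {11, 15, 16}
dequeue next → 11; now {15, 16}
dequeue next → 15; now {16}
insert 23 → {16, 23}
dequeue next → 16; now {23}
dequeue next → 23; now {}
insert 28 → {28}
dequeue next → 28; now {}
insert 41 → {41}
dequeue next → 41; now {}
insert 36 → {36}
dequeue next → 36; now {}
insert 32 → {32}
insert 26 → {26, 32}
insert 13 → {13, 26, 32}
dequeue next → 13; now {26, 32}
dequeue next → 26; now {32}

14 → 11 → 15 → 16 → 23 → 28 → 41 → 36 → 13 → 26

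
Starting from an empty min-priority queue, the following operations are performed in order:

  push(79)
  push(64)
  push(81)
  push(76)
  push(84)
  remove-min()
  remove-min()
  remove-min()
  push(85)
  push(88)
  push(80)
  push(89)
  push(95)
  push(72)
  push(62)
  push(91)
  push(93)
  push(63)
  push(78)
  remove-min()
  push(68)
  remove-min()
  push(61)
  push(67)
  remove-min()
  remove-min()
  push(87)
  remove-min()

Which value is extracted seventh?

67

insert 79 → {79}
insert 64 → {64, 79}
insert 81 → {64, 79, 81}
insert 76 → {64, 76, 79, 81}
insert 84 → {64, 76, 79, 81, 84}
remove-min → 64; now {76, 79, 81, 84}
remove-min → 76; now {79, 81, 84}
remove-min → 79; now {81, 84}
insert 85 → {81, 84, 85}
insert 88 → {81, 84, 85, 88}
insert 80 → {80, 81, 84, 85, 88}
insert 89 → {80, 81, 84, 85, 88, 89}
insert 95 → {80, 81, 84, 85, 88, 89, 95}
insert 72 → {72, 80, 81, 84, 85, 88, 89, 95}
insert 62 → {62, 72, 80, 81, 84, 85, 88, 89, 95}
insert 91 → {62, 72, 80, 81, 84, 85, 88, 89, 91, 95}
insert 93 → {62, 72, 80, 81, 84, 85, 88, 89, 91, 93, 95}
insert 63 → {62, 63, 72, 80, 81, 84, 85, 88, 89, 91, 93, 95}
insert 78 → {62, 63, 72, 78, 80, 81, 84, 85, 88, 89, 91, 93, 95}
remove-min → 62; now {63, 72, 78, 80, 81, 84, 85, 88, 89, 91, 93, 95}
insert 68 → {63, 68, 72, 78, 80, 81, 84, 85, 88, 89, 91, 93, 95}
remove-min → 63; now {68, 72, 78, 80, 81, 84, 85, 88, 89, 91, 93, 95}
insert 61 → {61, 68, 72, 78, 80, 81, 84, 85, 88, 89, 91, 93, 95}
insert 67 → {61, 67, 68, 72, 78, 80, 81, 84, 85, 88, 89, 91, 93, 95}
remove-min → 61; now {67, 68, 72, 78, 80, 81, 84, 85, 88, 89, 91, 93, 95}
remove-min → 67; now {68, 72, 78, 80, 81, 84, 85, 88, 89, 91, 93, 95}
insert 87 → {68, 72, 78, 80, 81, 84, 85, 87, 88, 89, 91, 93, 95}
remove-min → 68; now {72, 78, 80, 81, 84, 85, 87, 88, 89, 91, 93, 95}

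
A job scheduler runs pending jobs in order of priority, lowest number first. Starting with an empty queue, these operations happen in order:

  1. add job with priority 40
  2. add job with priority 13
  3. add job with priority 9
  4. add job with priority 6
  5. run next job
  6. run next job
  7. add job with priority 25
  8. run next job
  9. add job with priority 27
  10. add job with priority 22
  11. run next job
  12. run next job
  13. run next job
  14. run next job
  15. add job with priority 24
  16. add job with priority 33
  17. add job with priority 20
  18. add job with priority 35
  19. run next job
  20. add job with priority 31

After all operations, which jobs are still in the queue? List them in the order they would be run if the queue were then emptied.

insert 40 → {40}
insert 13 → {13, 40}
insert 9 → {9, 13, 40}
insert 6 → {6, 9, 13, 40}
run next job → 6; now {9, 13, 40}
run next job → 9; now {13, 40}
insert 25 → {13, 25, 40}
run next job → 13; now {25, 40}
insert 27 → {25, 27, 40}
insert 22 → {22, 25, 27, 40}
run next job → 22; now {25, 27, 40}
run next job → 25; now {27, 40}
run next job → 27; now {40}
run next job → 40; now {}
insert 24 → {24}
insert 33 → {24, 33}
insert 20 → {20, 24, 33}
insert 35 → {20, 24, 33, 35}
run next job → 20; now {24, 33, 35}
insert 31 → {24, 31, 33, 35}

24, 31, 33, 35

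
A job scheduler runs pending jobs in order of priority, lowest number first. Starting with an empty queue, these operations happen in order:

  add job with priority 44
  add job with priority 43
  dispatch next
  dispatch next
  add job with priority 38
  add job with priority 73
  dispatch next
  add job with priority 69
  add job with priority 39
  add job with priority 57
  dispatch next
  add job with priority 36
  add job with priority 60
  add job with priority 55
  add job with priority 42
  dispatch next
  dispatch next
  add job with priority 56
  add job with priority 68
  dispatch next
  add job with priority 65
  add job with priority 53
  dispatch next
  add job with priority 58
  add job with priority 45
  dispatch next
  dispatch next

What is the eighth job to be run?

53

insert 44 → {44}
insert 43 → {43, 44}
dispatch next → 43; now {44}
dispatch next → 44; now {}
insert 38 → {38}
insert 73 → {38, 73}
dispatch next → 38; now {73}
insert 69 → {69, 73}
insert 39 → {39, 69, 73}
insert 57 → {39, 57, 69, 73}
dispatch next → 39; now {57, 69, 73}
insert 36 → {36, 57, 69, 73}
insert 60 → {36, 57, 60, 69, 73}
insert 55 → {36, 55, 57, 60, 69, 73}
insert 42 → {36, 42, 55, 57, 60, 69, 73}
dispatch next → 36; now {42, 55, 57, 60, 69, 73}
dispatch next → 42; now {55, 57, 60, 69, 73}
insert 56 → {55, 56, 57, 60, 69, 73}
insert 68 → {55, 56, 57, 60, 68, 69, 73}
dispatch next → 55; now {56, 57, 60, 68, 69, 73}
insert 65 → {56, 57, 60, 65, 68, 69, 73}
insert 53 → {53, 56, 57, 60, 65, 68, 69, 73}
dispatch next → 53; now {56, 57, 60, 65, 68, 69, 73}
insert 58 → {56, 57, 58, 60, 65, 68, 69, 73}
insert 45 → {45, 56, 57, 58, 60, 65, 68, 69, 73}
dispatch next → 45; now {56, 57, 58, 60, 65, 68, 69, 73}
dispatch next → 56; now {57, 58, 60, 65, 68, 69, 73}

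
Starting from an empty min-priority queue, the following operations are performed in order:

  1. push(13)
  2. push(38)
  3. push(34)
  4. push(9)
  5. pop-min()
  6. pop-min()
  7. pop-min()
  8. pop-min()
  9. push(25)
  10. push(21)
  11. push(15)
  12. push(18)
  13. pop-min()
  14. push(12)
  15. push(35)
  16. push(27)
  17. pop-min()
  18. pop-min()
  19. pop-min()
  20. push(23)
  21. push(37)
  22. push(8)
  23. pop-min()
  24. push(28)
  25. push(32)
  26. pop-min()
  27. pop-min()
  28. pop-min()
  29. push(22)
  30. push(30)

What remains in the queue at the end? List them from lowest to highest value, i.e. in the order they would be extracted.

[22, 28, 30, 32, 35, 37]

insert 13 → {13}
insert 38 → {13, 38}
insert 34 → {13, 34, 38}
insert 9 → {9, 13, 34, 38}
pop-min → 9; now {13, 34, 38}
pop-min → 13; now {34, 38}
pop-min → 34; now {38}
pop-min → 38; now {}
insert 25 → {25}
insert 21 → {21, 25}
insert 15 → {15, 21, 25}
insert 18 → {15, 18, 21, 25}
pop-min → 15; now {18, 21, 25}
insert 12 → {12, 18, 21, 25}
insert 35 → {12, 18, 21, 25, 35}
insert 27 → {12, 18, 21, 25, 27, 35}
pop-min → 12; now {18, 21, 25, 27, 35}
pop-min → 18; now {21, 25, 27, 35}
pop-min → 21; now {25, 27, 35}
insert 23 → {23, 25, 27, 35}
insert 37 → {23, 25, 27, 35, 37}
insert 8 → {8, 23, 25, 27, 35, 37}
pop-min → 8; now {23, 25, 27, 35, 37}
insert 28 → {23, 25, 27, 28, 35, 37}
insert 32 → {23, 25, 27, 28, 32, 35, 37}
pop-min → 23; now {25, 27, 28, 32, 35, 37}
pop-min → 25; now {27, 28, 32, 35, 37}
pop-min → 27; now {28, 32, 35, 37}
insert 22 → {22, 28, 32, 35, 37}
insert 30 → {22, 28, 30, 32, 35, 37}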